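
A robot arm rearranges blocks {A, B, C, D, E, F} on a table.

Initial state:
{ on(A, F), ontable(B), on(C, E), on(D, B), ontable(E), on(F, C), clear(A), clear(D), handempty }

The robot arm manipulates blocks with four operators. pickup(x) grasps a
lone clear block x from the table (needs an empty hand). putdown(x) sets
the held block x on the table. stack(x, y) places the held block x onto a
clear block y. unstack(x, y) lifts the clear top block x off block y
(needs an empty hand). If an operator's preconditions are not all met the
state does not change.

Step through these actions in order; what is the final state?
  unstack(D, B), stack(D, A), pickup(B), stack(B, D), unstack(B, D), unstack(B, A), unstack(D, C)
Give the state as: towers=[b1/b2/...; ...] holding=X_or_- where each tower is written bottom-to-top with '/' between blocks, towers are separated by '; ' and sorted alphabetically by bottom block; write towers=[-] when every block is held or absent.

towers=[E/C/F/A/D] holding=B

step 1 (unstack(D, B)): towers=[B; E/C/F/A] holding=D
step 2 (stack(D, A)): towers=[B; E/C/F/A/D] holding=-
step 3 (pickup(B)): towers=[E/C/F/A/D] holding=B
step 4 (stack(B, D)): towers=[E/C/F/A/D/B] holding=-
step 5 (unstack(B, D)): towers=[E/C/F/A/D] holding=B
step 6 (unstack(B, A)) [no-op]: towers=[E/C/F/A/D] holding=B
step 7 (unstack(D, C)) [no-op]: towers=[E/C/F/A/D] holding=B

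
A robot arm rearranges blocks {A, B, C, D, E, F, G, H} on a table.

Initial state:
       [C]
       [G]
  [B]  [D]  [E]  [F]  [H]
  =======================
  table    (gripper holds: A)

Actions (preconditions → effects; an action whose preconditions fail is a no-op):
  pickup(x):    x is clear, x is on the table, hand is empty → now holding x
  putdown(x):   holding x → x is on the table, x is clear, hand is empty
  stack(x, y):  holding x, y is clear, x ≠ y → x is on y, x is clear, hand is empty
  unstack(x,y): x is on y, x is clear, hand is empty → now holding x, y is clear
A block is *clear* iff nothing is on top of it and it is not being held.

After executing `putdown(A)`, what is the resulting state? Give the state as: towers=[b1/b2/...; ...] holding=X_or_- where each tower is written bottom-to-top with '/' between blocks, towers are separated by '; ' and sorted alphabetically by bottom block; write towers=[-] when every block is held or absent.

before: towers=[B; D/G/C; E; F; H] holding=A
pre[putdown(A)]: holding(A) yes
all met → apply putdown(A)
after:  towers=[A; B; D/G/C; E; F; H] holding=-

towers=[A; B; D/G/C; E; F; H] holding=-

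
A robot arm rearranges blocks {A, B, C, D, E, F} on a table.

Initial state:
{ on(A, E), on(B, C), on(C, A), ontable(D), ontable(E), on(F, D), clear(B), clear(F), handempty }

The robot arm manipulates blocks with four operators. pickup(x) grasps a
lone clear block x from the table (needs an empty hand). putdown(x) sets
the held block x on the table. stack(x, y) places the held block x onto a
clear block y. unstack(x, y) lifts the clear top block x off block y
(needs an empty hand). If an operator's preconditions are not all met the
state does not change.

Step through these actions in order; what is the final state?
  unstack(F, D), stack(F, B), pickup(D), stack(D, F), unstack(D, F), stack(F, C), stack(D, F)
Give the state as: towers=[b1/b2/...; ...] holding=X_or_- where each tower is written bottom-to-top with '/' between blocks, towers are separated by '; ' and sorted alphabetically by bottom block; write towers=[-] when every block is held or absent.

step 1 (unstack(F, D)): towers=[D; E/A/C/B] holding=F
step 2 (stack(F, B)): towers=[D; E/A/C/B/F] holding=-
step 3 (pickup(D)): towers=[E/A/C/B/F] holding=D
step 4 (stack(D, F)): towers=[E/A/C/B/F/D] holding=-
step 5 (unstack(D, F)): towers=[E/A/C/B/F] holding=D
step 6 (stack(F, C)) [no-op]: towers=[E/A/C/B/F] holding=D
step 7 (stack(D, F)): towers=[E/A/C/B/F/D] holding=-

towers=[E/A/C/B/F/D] holding=-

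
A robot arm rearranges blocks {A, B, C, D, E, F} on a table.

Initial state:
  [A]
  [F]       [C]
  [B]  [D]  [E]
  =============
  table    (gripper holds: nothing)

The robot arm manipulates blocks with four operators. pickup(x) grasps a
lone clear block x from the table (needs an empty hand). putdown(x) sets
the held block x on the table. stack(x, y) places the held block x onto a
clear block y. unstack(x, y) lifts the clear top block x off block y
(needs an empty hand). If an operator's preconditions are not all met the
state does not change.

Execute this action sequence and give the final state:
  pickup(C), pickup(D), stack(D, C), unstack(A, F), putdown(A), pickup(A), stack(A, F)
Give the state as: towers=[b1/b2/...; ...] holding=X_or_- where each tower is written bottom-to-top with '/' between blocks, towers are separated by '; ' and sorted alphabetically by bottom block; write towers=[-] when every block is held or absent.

towers=[B/F/A; E/C/D] holding=-

step 1 (pickup(C)) [no-op]: towers=[B/F/A; D; E/C] holding=-
step 2 (pickup(D)): towers=[B/F/A; E/C] holding=D
step 3 (stack(D, C)): towers=[B/F/A; E/C/D] holding=-
step 4 (unstack(A, F)): towers=[B/F; E/C/D] holding=A
step 5 (putdown(A)): towers=[A; B/F; E/C/D] holding=-
step 6 (pickup(A)): towers=[B/F; E/C/D] holding=A
step 7 (stack(A, F)): towers=[B/F/A; E/C/D] holding=-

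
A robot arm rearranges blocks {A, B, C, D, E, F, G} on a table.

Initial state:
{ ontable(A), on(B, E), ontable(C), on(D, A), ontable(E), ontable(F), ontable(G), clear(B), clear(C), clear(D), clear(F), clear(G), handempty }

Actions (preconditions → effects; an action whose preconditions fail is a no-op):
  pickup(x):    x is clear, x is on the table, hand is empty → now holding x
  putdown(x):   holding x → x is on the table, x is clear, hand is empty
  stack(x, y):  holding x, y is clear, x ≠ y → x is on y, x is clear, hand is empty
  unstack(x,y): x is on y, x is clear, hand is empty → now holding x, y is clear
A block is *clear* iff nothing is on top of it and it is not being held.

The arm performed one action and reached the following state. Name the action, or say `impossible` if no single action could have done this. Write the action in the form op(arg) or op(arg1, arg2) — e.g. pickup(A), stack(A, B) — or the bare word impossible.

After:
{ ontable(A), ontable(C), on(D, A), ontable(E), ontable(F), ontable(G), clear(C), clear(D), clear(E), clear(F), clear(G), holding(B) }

target: towers=[A/D; C; E; F; G] holding=B
     unstack(B, E) → towers=[A/D; C; E; F; G] holding=B  ← match
         pickup(F) → towers=[A/D; C; E/B; G] holding=F
         pickup(G) → towers=[A/D; C; E/B; F] holding=G
     unstack(D, A) → towers=[A; C; E/B; F; G] holding=D
         pickup(C) → towers=[A/D; E/B; F; G] holding=C

unstack(B, E)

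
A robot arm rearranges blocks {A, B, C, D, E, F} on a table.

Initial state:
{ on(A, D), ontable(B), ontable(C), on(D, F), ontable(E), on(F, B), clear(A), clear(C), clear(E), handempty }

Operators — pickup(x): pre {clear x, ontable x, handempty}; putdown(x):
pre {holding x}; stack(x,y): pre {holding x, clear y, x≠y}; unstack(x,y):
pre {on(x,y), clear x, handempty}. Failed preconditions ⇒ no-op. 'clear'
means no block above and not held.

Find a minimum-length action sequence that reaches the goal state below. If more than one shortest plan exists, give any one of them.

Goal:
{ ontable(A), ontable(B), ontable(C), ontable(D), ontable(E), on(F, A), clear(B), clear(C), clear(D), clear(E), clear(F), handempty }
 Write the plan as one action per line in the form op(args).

unstack(A, D)
putdown(A)
unstack(D, F)
putdown(D)
unstack(F, B)
stack(F, A)

step 1 (unstack(A, D)): towers=[B/F/D; C; E] holding=A
step 2 (putdown(A)): towers=[A; B/F/D; C; E] holding=-
step 3 (unstack(D, F)): towers=[A; B/F; C; E] holding=D
step 4 (putdown(D)): towers=[A; B/F; C; D; E] holding=-
step 5 (unstack(F, B)): towers=[A; B; C; D; E] holding=F
step 6 (stack(F, A)): towers=[A/F; B; C; D; E] holding=-
goal check: towers=[A/F; B; C; D; E] holding=- — reached (length 6, optimal by BFS)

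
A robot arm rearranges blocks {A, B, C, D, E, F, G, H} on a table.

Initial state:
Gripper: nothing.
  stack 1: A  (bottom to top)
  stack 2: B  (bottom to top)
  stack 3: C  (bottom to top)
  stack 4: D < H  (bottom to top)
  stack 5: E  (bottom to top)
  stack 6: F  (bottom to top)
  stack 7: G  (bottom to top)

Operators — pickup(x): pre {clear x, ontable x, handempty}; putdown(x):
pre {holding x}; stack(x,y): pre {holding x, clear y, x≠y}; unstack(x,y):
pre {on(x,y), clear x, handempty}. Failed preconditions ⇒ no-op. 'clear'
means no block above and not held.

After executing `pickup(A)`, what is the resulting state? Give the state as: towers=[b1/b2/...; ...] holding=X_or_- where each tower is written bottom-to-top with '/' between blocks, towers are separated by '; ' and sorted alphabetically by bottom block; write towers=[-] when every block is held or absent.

before: towers=[A; B; C; D/H; E; F; G] holding=-
pre[pickup(A)]: clear(A) yes, ontable(A) yes, handempty yes
all met → apply pickup(A)
after:  towers=[B; C; D/H; E; F; G] holding=A

towers=[B; C; D/H; E; F; G] holding=A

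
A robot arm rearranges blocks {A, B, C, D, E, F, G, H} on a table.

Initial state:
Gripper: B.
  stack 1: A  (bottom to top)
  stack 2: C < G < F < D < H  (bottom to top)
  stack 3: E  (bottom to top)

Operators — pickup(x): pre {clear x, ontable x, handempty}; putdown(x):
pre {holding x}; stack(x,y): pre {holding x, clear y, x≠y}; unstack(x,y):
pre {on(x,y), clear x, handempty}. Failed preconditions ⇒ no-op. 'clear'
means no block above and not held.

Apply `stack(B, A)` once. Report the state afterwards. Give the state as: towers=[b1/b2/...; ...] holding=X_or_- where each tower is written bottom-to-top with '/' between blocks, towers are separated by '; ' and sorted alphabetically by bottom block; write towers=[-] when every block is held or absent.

before: towers=[A; C/G/F/D/H; E] holding=B
pre[stack(B, A)]: holding(B) ✓, clear(A) ✓, B≠A ✓
all met → apply stack(B, A)
after:  towers=[A/B; C/G/F/D/H; E] holding=-

towers=[A/B; C/G/F/D/H; E] holding=-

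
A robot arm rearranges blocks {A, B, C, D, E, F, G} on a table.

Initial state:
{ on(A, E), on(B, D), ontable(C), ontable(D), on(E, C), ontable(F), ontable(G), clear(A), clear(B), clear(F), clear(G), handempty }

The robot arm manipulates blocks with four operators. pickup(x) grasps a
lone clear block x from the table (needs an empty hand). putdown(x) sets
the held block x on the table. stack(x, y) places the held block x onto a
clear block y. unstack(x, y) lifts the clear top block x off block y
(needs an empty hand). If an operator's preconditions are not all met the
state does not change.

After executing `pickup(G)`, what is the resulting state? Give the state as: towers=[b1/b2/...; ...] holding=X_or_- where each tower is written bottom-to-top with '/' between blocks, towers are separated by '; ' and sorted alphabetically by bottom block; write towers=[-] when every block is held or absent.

towers=[C/E/A; D/B; F] holding=G

before: towers=[C/E/A; D/B; F; G] holding=-
pre[pickup(G)]: clear(G) ✓, ontable(G) ✓, handempty ✓
all met → apply pickup(G)
after:  towers=[C/E/A; D/B; F] holding=G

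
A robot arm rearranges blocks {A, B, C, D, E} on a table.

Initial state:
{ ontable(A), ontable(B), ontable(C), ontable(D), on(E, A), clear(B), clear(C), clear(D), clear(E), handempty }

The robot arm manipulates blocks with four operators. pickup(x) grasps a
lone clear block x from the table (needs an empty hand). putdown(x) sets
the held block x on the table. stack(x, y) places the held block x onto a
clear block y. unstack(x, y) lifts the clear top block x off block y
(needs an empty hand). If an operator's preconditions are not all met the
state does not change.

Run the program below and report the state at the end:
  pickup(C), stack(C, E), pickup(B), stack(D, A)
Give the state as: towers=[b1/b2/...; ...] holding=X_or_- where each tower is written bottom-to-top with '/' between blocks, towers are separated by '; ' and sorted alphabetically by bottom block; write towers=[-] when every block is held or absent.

towers=[A/E/C; D] holding=B

step 1 (pickup(C)): towers=[A/E; B; D] holding=C
step 2 (stack(C, E)): towers=[A/E/C; B; D] holding=-
step 3 (pickup(B)): towers=[A/E/C; D] holding=B
step 4 (stack(D, A)) [no-op]: towers=[A/E/C; D] holding=B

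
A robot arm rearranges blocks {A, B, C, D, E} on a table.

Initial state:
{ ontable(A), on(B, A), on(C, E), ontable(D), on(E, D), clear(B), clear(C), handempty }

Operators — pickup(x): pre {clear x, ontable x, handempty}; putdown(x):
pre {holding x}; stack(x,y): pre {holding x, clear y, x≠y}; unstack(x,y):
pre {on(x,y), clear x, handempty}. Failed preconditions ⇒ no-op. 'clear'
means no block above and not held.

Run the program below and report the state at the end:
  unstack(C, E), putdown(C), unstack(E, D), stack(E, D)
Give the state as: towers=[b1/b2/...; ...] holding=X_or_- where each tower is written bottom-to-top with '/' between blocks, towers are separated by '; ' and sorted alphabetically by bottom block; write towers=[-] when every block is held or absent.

towers=[A/B; C; D/E] holding=-

step 1 (unstack(C, E)): towers=[A/B; D/E] holding=C
step 2 (putdown(C)): towers=[A/B; C; D/E] holding=-
step 3 (unstack(E, D)): towers=[A/B; C; D] holding=E
step 4 (stack(E, D)): towers=[A/B; C; D/E] holding=-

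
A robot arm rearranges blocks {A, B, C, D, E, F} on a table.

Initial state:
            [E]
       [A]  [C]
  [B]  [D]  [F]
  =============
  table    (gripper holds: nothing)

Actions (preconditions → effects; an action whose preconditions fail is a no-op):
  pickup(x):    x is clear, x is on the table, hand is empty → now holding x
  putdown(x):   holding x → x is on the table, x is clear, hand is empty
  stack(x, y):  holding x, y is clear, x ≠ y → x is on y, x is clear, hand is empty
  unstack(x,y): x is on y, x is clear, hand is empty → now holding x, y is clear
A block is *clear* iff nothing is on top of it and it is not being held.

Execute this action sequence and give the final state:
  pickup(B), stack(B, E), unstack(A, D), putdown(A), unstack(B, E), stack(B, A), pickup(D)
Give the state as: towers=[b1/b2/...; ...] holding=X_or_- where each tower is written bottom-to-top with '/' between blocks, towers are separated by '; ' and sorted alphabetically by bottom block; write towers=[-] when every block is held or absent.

towers=[A/B; F/C/E] holding=D

step 1 (pickup(B)): towers=[D/A; F/C/E] holding=B
step 2 (stack(B, E)): towers=[D/A; F/C/E/B] holding=-
step 3 (unstack(A, D)): towers=[D; F/C/E/B] holding=A
step 4 (putdown(A)): towers=[A; D; F/C/E/B] holding=-
step 5 (unstack(B, E)): towers=[A; D; F/C/E] holding=B
step 6 (stack(B, A)): towers=[A/B; D; F/C/E] holding=-
step 7 (pickup(D)): towers=[A/B; F/C/E] holding=D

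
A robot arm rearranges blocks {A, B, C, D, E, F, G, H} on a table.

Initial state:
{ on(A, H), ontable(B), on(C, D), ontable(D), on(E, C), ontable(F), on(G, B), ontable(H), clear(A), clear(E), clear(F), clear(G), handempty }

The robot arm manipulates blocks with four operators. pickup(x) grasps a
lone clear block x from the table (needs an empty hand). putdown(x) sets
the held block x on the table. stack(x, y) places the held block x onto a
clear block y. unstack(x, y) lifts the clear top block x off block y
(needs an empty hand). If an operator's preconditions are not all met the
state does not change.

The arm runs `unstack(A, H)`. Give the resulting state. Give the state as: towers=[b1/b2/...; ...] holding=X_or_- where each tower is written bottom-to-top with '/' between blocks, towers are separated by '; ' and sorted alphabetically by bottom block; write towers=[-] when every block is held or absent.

towers=[B/G; D/C/E; F; H] holding=A

before: towers=[B/G; D/C/E; F; H/A] holding=-
pre[unstack(A, H)]: on(A,H) yes, clear(A) yes, handempty yes
all met → apply unstack(A, H)
after:  towers=[B/G; D/C/E; F; H] holding=A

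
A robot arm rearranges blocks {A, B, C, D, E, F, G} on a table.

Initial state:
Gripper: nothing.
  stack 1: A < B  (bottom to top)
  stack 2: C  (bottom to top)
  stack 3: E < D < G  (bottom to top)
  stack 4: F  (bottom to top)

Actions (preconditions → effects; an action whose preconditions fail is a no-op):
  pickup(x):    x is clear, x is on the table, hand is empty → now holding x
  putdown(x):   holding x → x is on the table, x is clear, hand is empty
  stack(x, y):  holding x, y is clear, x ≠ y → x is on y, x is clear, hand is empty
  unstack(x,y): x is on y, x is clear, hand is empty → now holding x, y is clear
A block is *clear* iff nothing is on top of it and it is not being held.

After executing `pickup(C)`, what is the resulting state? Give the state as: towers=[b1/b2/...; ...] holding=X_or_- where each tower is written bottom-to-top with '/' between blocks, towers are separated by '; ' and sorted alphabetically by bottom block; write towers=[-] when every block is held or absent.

towers=[A/B; E/D/G; F] holding=C

before: towers=[A/B; C; E/D/G; F] holding=-
pre[pickup(C)]: clear(C) ✓, ontable(C) ✓, handempty ✓
all met → apply pickup(C)
after:  towers=[A/B; E/D/G; F] holding=C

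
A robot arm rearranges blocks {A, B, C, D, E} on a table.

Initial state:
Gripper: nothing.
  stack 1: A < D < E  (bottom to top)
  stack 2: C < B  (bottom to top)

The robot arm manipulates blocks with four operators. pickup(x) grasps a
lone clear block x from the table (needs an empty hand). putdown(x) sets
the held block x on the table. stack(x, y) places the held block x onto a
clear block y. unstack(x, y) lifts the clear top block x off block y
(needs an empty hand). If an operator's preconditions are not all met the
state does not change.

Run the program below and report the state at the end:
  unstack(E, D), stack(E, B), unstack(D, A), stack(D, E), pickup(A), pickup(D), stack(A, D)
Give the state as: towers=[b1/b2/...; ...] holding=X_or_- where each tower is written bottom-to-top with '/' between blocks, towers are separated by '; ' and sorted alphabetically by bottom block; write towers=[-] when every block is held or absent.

towers=[C/B/E/D/A] holding=-

step 1 (unstack(E, D)): towers=[A/D; C/B] holding=E
step 2 (stack(E, B)): towers=[A/D; C/B/E] holding=-
step 3 (unstack(D, A)): towers=[A; C/B/E] holding=D
step 4 (stack(D, E)): towers=[A; C/B/E/D] holding=-
step 5 (pickup(A)): towers=[C/B/E/D] holding=A
step 6 (pickup(D)) [no-op]: towers=[C/B/E/D] holding=A
step 7 (stack(A, D)): towers=[C/B/E/D/A] holding=-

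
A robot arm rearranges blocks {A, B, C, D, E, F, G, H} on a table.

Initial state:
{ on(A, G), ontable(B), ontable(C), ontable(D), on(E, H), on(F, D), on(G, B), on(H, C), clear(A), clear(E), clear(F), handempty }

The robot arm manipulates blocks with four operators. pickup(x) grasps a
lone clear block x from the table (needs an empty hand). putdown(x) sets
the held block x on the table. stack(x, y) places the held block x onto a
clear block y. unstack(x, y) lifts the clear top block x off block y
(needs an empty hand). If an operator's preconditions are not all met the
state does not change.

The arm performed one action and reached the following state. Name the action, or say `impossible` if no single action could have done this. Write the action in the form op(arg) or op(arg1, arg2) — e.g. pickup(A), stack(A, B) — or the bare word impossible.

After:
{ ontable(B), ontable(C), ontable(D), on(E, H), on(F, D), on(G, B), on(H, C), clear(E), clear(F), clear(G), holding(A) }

target: towers=[B/G; C/H/E; D/F] holding=A
     unstack(A, G) → towers=[B/G; C/H/E; D/F] holding=A  ← match
     unstack(E, H) → towers=[B/G/A; C/H; D/F] holding=E
     unstack(F, D) → towers=[B/G/A; C/H/E; D] holding=F

unstack(A, G)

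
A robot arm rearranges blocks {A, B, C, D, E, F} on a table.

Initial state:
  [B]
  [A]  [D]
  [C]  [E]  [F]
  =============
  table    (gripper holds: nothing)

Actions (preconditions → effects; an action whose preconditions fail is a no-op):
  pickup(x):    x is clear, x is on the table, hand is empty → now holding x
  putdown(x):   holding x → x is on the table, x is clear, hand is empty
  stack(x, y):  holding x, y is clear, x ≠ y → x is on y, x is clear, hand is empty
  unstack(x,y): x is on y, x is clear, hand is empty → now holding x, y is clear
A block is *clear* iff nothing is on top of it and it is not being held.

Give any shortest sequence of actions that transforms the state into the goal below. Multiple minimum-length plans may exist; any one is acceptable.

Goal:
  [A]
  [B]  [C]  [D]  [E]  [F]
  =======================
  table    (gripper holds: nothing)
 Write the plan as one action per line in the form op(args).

step 1 (unstack(B, A)): towers=[C/A; E/D; F] holding=B
step 2 (putdown(B)): towers=[B; C/A; E/D; F] holding=-
step 3 (unstack(D, E)): towers=[B; C/A; E; F] holding=D
step 4 (putdown(D)): towers=[B; C/A; D; E; F] holding=-
step 5 (unstack(A, C)): towers=[B; C; D; E; F] holding=A
step 6 (stack(A, B)): towers=[B/A; C; D; E; F] holding=-
goal check: towers=[B/A; C; D; E; F] holding=- — reached (length 6, optimal by BFS)

unstack(B, A)
putdown(B)
unstack(D, E)
putdown(D)
unstack(A, C)
stack(A, B)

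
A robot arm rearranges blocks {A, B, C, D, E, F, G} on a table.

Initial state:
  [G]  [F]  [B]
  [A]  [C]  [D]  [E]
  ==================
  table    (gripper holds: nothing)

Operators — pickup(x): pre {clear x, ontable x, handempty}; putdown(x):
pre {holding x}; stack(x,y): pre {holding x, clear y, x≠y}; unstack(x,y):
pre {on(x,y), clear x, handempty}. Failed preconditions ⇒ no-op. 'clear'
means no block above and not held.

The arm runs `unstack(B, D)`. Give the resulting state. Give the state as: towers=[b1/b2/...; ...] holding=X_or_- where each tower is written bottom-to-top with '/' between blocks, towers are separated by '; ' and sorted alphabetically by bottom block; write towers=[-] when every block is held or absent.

before: towers=[A/G; C/F; D/B; E] holding=-
pre[unstack(B, D)]: on(B,D) yes, clear(B) yes, handempty yes
all met → apply unstack(B, D)
after:  towers=[A/G; C/F; D; E] holding=B

towers=[A/G; C/F; D; E] holding=B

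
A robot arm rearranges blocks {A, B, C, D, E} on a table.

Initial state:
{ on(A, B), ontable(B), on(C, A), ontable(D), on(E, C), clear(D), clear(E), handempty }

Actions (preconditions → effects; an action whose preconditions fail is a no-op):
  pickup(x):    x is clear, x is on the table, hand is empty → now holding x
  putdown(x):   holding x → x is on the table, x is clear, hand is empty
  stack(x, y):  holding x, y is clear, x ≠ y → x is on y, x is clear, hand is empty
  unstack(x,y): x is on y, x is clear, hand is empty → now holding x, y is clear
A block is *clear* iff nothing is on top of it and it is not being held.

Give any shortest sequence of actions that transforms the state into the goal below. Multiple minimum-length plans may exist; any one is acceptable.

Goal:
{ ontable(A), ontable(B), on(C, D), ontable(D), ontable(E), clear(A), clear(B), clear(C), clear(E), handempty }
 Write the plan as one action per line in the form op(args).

step 1 (unstack(E, C)): towers=[B/A/C; D] holding=E
step 2 (putdown(E)): towers=[B/A/C; D; E] holding=-
step 3 (unstack(C, A)): towers=[B/A; D; E] holding=C
step 4 (stack(C, D)): towers=[B/A; D/C; E] holding=-
step 5 (unstack(A, B)): towers=[B; D/C; E] holding=A
step 6 (putdown(A)): towers=[A; B; D/C; E] holding=-
goal check: towers=[A; B; D/C; E] holding=- — reached (length 6, optimal by BFS)

unstack(E, C)
putdown(E)
unstack(C, A)
stack(C, D)
unstack(A, B)
putdown(A)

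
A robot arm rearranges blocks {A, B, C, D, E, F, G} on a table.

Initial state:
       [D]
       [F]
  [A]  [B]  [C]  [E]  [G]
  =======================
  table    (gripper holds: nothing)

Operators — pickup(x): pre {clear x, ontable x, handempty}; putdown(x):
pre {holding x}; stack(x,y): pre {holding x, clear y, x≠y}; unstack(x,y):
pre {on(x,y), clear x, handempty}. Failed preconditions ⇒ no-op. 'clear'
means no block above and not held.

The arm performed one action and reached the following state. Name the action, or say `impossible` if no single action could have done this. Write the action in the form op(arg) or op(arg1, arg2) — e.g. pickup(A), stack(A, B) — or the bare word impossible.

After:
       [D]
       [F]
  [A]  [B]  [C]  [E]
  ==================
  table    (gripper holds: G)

pickup(G)

target: towers=[A; B/F/D; C; E] holding=G
         pickup(G) → towers=[A; B/F/D; C; E] holding=G  ← match
     unstack(D, F) → towers=[A; B/F; C; E; G] holding=D
         pickup(A) → towers=[B/F/D; C; E; G] holding=A
         pickup(E) → towers=[A; B/F/D; C; G] holding=E
         pickup(C) → towers=[A; B/F/D; E; G] holding=C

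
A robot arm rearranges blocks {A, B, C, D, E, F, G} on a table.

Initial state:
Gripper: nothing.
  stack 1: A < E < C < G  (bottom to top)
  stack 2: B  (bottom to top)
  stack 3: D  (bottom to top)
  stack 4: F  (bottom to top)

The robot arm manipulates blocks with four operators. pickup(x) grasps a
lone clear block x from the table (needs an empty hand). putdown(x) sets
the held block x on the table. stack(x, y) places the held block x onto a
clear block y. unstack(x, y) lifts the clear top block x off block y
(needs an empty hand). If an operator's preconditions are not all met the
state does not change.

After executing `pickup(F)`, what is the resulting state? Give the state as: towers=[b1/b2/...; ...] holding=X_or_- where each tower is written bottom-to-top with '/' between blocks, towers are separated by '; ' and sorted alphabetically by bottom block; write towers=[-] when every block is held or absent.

before: towers=[A/E/C/G; B; D; F] holding=-
pre[pickup(F)]: clear(F) ok, ontable(F) ok, handempty ok
all met → apply pickup(F)
after:  towers=[A/E/C/G; B; D] holding=F

towers=[A/E/C/G; B; D] holding=F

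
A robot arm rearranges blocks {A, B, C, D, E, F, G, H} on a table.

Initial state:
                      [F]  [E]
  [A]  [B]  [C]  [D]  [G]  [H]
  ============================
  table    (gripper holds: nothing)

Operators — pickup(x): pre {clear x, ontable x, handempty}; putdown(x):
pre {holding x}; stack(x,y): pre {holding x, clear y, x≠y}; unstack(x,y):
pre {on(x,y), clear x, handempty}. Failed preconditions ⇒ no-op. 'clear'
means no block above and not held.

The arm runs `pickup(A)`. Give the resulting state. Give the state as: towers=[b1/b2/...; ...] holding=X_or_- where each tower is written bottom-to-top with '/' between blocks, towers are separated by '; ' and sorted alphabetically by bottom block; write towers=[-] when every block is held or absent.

towers=[B; C; D; G/F; H/E] holding=A

before: towers=[A; B; C; D; G/F; H/E] holding=-
pre[pickup(A)]: clear(A) ✓, ontable(A) ✓, handempty ✓
all met → apply pickup(A)
after:  towers=[B; C; D; G/F; H/E] holding=A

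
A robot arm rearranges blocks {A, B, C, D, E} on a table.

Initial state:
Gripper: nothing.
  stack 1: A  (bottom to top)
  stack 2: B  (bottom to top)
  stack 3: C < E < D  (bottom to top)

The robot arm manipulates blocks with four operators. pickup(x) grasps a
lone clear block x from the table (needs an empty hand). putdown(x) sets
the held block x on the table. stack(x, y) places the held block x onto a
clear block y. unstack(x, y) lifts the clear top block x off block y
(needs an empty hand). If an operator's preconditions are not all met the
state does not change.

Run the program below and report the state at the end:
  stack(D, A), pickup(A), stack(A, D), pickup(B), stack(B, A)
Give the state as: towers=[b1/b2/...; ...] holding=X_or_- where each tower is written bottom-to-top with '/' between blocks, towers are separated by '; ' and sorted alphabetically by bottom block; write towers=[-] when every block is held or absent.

towers=[C/E/D/A/B] holding=-

step 1 (stack(D, A)) [no-op]: towers=[A; B; C/E/D] holding=-
step 2 (pickup(A)): towers=[B; C/E/D] holding=A
step 3 (stack(A, D)): towers=[B; C/E/D/A] holding=-
step 4 (pickup(B)): towers=[C/E/D/A] holding=B
step 5 (stack(B, A)): towers=[C/E/D/A/B] holding=-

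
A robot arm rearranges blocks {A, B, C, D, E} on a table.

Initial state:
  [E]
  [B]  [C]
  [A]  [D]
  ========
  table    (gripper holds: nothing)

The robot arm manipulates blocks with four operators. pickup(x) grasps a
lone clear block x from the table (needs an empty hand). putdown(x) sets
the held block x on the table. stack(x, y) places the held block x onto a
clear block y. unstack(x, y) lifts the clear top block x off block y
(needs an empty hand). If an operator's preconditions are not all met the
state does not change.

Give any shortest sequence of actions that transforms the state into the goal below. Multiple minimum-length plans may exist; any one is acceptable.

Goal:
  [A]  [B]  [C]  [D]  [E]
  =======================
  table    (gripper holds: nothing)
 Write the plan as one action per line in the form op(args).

unstack(E, B)
putdown(E)
unstack(B, A)
putdown(B)
unstack(C, D)
putdown(C)

step 1 (unstack(E, B)): towers=[A/B; D/C] holding=E
step 2 (putdown(E)): towers=[A/B; D/C; E] holding=-
step 3 (unstack(B, A)): towers=[A; D/C; E] holding=B
step 4 (putdown(B)): towers=[A; B; D/C; E] holding=-
step 5 (unstack(C, D)): towers=[A; B; D; E] holding=C
step 6 (putdown(C)): towers=[A; B; C; D; E] holding=-
goal check: towers=[A; B; C; D; E] holding=- — reached (length 6, optimal by BFS)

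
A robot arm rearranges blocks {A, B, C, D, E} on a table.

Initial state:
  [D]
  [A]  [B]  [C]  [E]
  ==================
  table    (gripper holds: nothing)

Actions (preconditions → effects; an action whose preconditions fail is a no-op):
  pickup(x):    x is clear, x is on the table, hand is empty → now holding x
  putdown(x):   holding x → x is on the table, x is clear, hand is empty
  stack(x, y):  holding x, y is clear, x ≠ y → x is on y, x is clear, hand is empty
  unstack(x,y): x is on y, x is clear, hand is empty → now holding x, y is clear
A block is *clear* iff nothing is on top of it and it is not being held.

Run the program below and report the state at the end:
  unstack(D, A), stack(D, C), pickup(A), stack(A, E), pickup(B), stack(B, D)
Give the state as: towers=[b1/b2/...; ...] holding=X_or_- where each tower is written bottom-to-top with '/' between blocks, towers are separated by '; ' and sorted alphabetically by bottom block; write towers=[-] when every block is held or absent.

step 1 (unstack(D, A)): towers=[A; B; C; E] holding=D
step 2 (stack(D, C)): towers=[A; B; C/D; E] holding=-
step 3 (pickup(A)): towers=[B; C/D; E] holding=A
step 4 (stack(A, E)): towers=[B; C/D; E/A] holding=-
step 5 (pickup(B)): towers=[C/D; E/A] holding=B
step 6 (stack(B, D)): towers=[C/D/B; E/A] holding=-

towers=[C/D/B; E/A] holding=-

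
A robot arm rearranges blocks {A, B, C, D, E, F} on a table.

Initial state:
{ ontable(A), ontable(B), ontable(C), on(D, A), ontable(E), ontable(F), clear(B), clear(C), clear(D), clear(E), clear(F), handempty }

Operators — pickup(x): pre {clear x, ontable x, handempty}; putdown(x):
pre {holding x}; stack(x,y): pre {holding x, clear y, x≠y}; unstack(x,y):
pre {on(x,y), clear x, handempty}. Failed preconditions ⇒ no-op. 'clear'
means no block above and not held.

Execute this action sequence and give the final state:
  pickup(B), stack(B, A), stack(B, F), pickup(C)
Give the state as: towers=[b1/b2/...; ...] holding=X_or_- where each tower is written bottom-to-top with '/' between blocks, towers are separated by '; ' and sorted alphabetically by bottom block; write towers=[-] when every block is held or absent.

step 1 (pickup(B)): towers=[A/D; C; E; F] holding=B
step 2 (stack(B, A)) [no-op]: towers=[A/D; C; E; F] holding=B
step 3 (stack(B, F)): towers=[A/D; C; E; F/B] holding=-
step 4 (pickup(C)): towers=[A/D; E; F/B] holding=C

towers=[A/D; E; F/B] holding=C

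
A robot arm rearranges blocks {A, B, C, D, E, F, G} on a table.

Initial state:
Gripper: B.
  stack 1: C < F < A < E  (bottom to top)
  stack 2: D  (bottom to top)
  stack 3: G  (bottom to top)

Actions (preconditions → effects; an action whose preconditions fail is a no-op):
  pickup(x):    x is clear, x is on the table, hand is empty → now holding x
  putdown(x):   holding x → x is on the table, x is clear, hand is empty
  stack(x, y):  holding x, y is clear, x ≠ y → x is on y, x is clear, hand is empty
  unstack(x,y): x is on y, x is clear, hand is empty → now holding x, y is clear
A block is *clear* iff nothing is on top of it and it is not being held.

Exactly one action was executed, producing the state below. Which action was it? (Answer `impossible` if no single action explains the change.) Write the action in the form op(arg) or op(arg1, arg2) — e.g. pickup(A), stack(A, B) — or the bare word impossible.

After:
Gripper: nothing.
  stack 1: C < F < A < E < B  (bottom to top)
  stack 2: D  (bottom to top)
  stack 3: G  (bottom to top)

target: towers=[C/F/A/E/B; D; G] holding=-
        putdown(B) → towers=[B; C/F/A/E; D; G] holding=-
       stack(B, G) → towers=[C/F/A/E; D; G/B] holding=-
       stack(B, D) → towers=[C/F/A/E; D/B; G] holding=-
       stack(B, E) → towers=[C/F/A/E/B; D; G] holding=-  ← match

stack(B, E)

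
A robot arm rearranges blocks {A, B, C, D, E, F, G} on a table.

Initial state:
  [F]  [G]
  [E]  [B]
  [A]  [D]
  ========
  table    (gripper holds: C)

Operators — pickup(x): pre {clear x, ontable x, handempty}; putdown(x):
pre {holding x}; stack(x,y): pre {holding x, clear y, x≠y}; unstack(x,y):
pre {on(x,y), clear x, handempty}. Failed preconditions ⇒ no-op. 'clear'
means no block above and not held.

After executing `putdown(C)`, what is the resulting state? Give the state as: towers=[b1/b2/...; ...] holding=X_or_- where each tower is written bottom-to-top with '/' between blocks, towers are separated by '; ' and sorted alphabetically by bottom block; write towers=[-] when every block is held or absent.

before: towers=[A/E/F; D/B/G] holding=C
pre[putdown(C)]: holding(C) ok
all met → apply putdown(C)
after:  towers=[A/E/F; C; D/B/G] holding=-

towers=[A/E/F; C; D/B/G] holding=-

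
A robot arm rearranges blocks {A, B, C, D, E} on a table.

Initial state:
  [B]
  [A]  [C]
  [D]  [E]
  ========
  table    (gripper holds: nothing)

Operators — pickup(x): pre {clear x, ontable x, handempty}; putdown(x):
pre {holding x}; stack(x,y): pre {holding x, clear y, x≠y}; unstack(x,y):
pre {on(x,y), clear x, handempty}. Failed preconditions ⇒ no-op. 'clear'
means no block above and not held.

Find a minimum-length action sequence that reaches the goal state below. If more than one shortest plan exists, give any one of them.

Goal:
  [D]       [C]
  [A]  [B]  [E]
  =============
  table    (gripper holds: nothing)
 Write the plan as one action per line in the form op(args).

step 1 (unstack(B, A)): towers=[D/A; E/C] holding=B
step 2 (putdown(B)): towers=[B; D/A; E/C] holding=-
step 3 (unstack(A, D)): towers=[B; D; E/C] holding=A
step 4 (putdown(A)): towers=[A; B; D; E/C] holding=-
step 5 (pickup(D)): towers=[A; B; E/C] holding=D
step 6 (stack(D, A)): towers=[A/D; B; E/C] holding=-
goal check: towers=[A/D; B; E/C] holding=- — reached (length 6, optimal by BFS)

unstack(B, A)
putdown(B)
unstack(A, D)
putdown(A)
pickup(D)
stack(D, A)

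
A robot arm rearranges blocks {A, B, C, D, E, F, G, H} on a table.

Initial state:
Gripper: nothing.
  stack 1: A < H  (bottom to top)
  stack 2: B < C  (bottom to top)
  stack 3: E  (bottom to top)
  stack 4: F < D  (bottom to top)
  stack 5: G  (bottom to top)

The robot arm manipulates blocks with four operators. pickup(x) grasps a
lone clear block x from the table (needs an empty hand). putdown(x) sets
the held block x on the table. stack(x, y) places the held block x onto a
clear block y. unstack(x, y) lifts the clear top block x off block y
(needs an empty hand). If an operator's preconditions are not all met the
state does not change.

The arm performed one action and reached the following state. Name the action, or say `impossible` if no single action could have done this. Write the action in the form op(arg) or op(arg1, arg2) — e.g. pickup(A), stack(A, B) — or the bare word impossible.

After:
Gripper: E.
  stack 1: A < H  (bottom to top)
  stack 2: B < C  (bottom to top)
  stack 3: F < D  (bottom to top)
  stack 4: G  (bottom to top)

target: towers=[A/H; B/C; F/D; G] holding=E
         pickup(G) → towers=[A/H; B/C; E; F/D] holding=G
         pickup(E) → towers=[A/H; B/C; F/D; G] holding=E  ← match
     unstack(H, A) → towers=[A; B/C; E; F/D; G] holding=H
     unstack(D, F) → towers=[A/H; B/C; E; F; G] holding=D
     unstack(C, B) → towers=[A/H; B; E; F/D; G] holding=C

pickup(E)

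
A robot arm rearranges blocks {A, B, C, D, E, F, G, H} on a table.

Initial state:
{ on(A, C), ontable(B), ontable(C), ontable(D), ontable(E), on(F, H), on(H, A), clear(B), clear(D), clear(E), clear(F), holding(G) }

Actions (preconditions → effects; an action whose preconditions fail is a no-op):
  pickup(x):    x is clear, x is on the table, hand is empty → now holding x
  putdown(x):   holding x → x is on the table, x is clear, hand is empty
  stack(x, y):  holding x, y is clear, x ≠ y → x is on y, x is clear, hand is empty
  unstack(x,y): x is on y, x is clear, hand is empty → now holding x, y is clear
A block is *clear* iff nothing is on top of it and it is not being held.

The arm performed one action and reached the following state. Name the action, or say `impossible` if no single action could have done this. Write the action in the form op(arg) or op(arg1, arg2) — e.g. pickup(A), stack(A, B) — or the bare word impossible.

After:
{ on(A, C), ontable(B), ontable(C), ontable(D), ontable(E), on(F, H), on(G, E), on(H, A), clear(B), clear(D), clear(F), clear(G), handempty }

target: towers=[B; C/A/H/F; D; E/G] holding=-
        putdown(G) → towers=[B; C/A/H/F; D; E; G] holding=-
       stack(G, E) → towers=[B; C/A/H/F; D; E/G] holding=-  ← match
       stack(G, B) → towers=[B/G; C/A/H/F; D; E] holding=-
       stack(G, F) → towers=[B; C/A/H/F/G; D; E] holding=-
       stack(G, D) → towers=[B; C/A/H/F; D/G; E] holding=-

stack(G, E)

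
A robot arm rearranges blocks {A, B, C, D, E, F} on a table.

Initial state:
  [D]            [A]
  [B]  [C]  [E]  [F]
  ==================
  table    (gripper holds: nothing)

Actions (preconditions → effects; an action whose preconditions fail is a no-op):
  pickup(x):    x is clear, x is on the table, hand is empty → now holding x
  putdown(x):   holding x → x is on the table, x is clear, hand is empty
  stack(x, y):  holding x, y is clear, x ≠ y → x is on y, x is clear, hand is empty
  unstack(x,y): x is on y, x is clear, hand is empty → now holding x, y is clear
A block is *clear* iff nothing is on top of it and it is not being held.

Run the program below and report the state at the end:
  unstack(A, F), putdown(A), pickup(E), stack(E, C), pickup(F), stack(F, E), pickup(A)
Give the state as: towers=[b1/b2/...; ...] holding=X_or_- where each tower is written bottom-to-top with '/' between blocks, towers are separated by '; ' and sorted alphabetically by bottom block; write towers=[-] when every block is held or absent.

towers=[B/D; C/E/F] holding=A

step 1 (unstack(A, F)): towers=[B/D; C; E; F] holding=A
step 2 (putdown(A)): towers=[A; B/D; C; E; F] holding=-
step 3 (pickup(E)): towers=[A; B/D; C; F] holding=E
step 4 (stack(E, C)): towers=[A; B/D; C/E; F] holding=-
step 5 (pickup(F)): towers=[A; B/D; C/E] holding=F
step 6 (stack(F, E)): towers=[A; B/D; C/E/F] holding=-
step 7 (pickup(A)): towers=[B/D; C/E/F] holding=A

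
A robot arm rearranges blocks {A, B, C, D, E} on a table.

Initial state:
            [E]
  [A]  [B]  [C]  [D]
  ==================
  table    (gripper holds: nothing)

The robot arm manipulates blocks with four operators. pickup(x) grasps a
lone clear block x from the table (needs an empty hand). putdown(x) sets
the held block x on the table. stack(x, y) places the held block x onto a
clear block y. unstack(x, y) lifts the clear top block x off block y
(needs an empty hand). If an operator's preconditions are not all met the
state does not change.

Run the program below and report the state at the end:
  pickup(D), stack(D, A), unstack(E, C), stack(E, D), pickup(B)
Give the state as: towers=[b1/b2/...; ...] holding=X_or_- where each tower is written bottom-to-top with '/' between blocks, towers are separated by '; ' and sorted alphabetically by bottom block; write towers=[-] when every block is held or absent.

towers=[A/D/E; C] holding=B

step 1 (pickup(D)): towers=[A; B; C/E] holding=D
step 2 (stack(D, A)): towers=[A/D; B; C/E] holding=-
step 3 (unstack(E, C)): towers=[A/D; B; C] holding=E
step 4 (stack(E, D)): towers=[A/D/E; B; C] holding=-
step 5 (pickup(B)): towers=[A/D/E; C] holding=B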